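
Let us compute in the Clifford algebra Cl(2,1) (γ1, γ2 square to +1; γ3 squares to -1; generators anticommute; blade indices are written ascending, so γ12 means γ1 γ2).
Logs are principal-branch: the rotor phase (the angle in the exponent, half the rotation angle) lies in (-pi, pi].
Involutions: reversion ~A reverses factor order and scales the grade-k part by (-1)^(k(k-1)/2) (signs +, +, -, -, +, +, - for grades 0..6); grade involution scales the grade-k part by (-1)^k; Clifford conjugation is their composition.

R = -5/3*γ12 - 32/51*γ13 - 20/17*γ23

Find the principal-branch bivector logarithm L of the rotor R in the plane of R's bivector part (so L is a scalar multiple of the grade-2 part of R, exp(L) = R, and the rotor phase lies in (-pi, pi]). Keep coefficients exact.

The scalar part of R is 0, which fixes the principal-branch rotor phase; the unit plane is then the bivector part divided by the sine of that phase, and L is that plane scaled by the phase.
Concretely: cos(phase) = 0 gives phase = ±pi/2, and since phase/sin(phase) is even the sign is immaterial: L = (phase/sin(phase)) * <R>_2 = (pi/2) * <R>_2.
Answer: -5*pi/6*γ12 - 16*pi/51*γ13 - 10*pi/17*γ23


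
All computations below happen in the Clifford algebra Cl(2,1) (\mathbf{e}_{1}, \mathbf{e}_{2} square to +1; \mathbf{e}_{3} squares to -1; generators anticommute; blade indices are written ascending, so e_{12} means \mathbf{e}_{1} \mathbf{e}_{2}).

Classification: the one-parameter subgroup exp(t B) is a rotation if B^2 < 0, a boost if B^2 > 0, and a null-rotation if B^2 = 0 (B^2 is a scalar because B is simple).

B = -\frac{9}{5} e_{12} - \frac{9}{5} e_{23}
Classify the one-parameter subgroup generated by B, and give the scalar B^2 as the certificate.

B^2 term by term: the squares give (-\frac{9}{5})^2*(e_{12})^2 + (-\frac{9}{5})^2*(e_{23})^2 = \frac{81}{25}*(-1) + \frac{81}{25}*(+1) = 0 (each basis 2-blade squares to minus the product of its generators' squares); cross terms between blades sharing an index anticommute and cancel. So B^2 = 0.
Answer: null-rotation, certificate B^2 = 0. The scalar 0 is the complete invariant here: its sign names the subgroup type.


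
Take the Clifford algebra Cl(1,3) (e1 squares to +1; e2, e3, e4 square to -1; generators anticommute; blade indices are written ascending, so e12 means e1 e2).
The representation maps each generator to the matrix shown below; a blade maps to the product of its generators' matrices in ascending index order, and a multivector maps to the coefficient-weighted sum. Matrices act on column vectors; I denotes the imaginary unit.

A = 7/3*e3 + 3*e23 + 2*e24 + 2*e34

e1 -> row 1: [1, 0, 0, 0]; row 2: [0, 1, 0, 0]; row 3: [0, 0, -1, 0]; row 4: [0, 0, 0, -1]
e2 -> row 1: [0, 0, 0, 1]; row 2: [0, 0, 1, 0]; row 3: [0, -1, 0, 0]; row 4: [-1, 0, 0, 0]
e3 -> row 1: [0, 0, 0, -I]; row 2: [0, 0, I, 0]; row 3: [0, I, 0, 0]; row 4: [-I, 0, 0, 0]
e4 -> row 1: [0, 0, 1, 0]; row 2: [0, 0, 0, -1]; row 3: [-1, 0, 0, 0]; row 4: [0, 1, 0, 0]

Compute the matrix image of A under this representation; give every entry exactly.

Bivector images (products of the table entries): rho(e23) = rho(e2)rho(e3) = row 1: [-I, 0, 0, 0]; row 2: [0, I, 0, 0]; row 3: [0, 0, -I, 0]; row 4: [0, 0, 0, I]; rho(e24) = rho(e2)rho(e4) = row 1: [0, 1, 0, 0]; row 2: [-1, 0, 0, 0]; row 3: [0, 0, 0, 1]; row 4: [0, 0, -1, 0]; rho(e34) = rho(e3)rho(e4) = row 1: [0, -I, 0, 0]; row 2: [-I, 0, 0, 0]; row 3: [0, 0, 0, -I]; row 4: [0, 0, -I, 0].
M = (7/3)*rho(e3) + (3)*rho(e23) + (2)*rho(e24) + (2)*rho(e34), summed entrywise:
Answer: row 1: [-3*I, 2 - 2*I, 0, -7*I/3]; row 2: [-2 - 2*I, 3*I, 7*I/3, 0]; row 3: [0, 7*I/3, -3*I, 2 - 2*I]; row 4: [-7*I/3, 0, -2 - 2*I, 3*I]


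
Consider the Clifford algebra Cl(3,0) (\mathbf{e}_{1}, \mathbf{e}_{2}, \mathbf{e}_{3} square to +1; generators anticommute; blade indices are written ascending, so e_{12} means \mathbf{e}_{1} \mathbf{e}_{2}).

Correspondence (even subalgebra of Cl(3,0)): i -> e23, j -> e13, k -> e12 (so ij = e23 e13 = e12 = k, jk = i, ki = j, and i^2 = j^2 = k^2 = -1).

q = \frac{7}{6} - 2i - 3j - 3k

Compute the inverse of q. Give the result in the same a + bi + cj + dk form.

In blades: q = \frac{7}{6} - 3 e_{12} - 3 e_{13} - 2 e_{23}.
With qbar = \frac{7}{6} + 3 e_{12} + 3 e_{13} + 2 e_{23} (scalar fixed, mapped units negated), q qbar = \frac{841}{36} (the sum of squared coefficients), so q^-1 = qbar / (\frac{841}{36}) = \frac{42}{841} + \frac{108}{841} e_{12} + \frac{108}{841} e_{13} + \frac{72}{841} e_{23}; translating back:
Answer: \frac{42}{841} + \frac{72}{841}i + \frac{108}{841}j + \frac{108}{841}k


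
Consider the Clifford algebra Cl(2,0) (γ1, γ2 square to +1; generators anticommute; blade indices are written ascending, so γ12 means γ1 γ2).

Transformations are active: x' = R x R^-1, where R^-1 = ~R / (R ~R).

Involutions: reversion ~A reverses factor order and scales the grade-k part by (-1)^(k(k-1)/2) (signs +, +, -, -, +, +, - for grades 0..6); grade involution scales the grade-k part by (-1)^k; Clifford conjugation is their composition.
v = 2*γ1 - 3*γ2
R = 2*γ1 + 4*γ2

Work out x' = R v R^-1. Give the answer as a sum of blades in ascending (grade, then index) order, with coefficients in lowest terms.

~R = 2*γ1 + 4*γ2, and R ~R = 20, so R^-1 = ~R / (20).
R v = -8 - 14*γ12
Answer: -18/5*γ1 - 1/5*γ2


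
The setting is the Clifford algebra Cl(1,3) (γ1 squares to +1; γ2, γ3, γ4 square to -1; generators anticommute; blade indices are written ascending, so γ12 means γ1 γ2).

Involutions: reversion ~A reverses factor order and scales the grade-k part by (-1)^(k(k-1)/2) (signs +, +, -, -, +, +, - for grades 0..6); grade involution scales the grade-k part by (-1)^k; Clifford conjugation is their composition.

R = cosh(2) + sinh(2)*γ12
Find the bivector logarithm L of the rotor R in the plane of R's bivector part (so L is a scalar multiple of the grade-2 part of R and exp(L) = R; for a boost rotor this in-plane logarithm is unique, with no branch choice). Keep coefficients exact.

The scalar part of R is cosh(2), so cosh pins the rapidity up to sign — the sign comes from the bivector part; dividing that part by sinh of the rapidity yields the plane, and the in-plane L = rapidity * plane is unique because the two sign choices cancel.
Concretely: cosh(rapidity) = cosh(2) gives rapidity = ±2, and since rapidity/sinh(rapidity) is even the sign is immaterial: L = (rapidity/sinh(rapidity)) * <R>_2 = (2/sinh(2)) * <R>_2.
Answer: 2*γ12


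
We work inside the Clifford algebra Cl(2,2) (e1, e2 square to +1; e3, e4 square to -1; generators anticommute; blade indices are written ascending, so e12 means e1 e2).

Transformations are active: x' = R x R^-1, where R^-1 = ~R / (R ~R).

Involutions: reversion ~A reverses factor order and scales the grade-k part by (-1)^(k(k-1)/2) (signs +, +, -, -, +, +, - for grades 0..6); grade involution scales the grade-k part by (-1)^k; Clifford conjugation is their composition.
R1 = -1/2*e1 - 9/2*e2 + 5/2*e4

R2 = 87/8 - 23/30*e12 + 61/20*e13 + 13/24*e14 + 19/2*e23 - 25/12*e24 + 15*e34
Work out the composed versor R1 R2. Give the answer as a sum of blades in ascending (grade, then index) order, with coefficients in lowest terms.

Distribute over the terms of R1 (each basis-blade product reordered to ascending indices, repeated generators contracted through their squares):
(-1/2*e1) R2 = -87/16*e1 + 23/60*e2 - 61/40*e3 - 13/48*e4 - 19/4*e123 + 25/24*e124 - 15/2*e134
(-9/2*e2) R2 = -69/20*e1 - 783/16*e2 - 171/4*e3 + 75/8*e4 + 549/40*e123 + 39/16*e124 - 135/2*e234
(5/2*e4) R2 = 65/48*e1 - 125/24*e2 + 75/2*e3 + 435/16*e4 - 23/12*e124 + 61/8*e134 + 95/4*e234
Summing the partial products and collecting blades:
Answer: -113/15*e1 - 4301/80*e2 - 271/40*e3 + 871/24*e4 + 359/40*e123 + 25/16*e124 + 1/8*e134 - 175/4*e234


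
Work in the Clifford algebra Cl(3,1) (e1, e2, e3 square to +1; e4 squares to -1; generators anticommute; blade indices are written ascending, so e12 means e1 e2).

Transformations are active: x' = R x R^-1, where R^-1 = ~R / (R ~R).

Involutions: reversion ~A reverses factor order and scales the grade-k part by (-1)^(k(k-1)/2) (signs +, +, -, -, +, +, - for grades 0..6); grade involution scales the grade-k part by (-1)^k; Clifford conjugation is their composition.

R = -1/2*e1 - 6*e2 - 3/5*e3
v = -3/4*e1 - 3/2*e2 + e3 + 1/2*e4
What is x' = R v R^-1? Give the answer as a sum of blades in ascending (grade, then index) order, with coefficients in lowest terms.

~R = -1/2*e1 - 6*e2 - 3/5*e3, and R ~R = 3661/100, so R^-1 = ~R / (3661/100).
R v = 351/40 - 15/4*e12 - 19/20*e13 - 1/4*e14 - 69/10*e23 - 3*e24 - 3/10*e34
Answer: 7473/14644*e1 - 10077/7322*e2 - 4714/3661*e3 - 1/2*e4


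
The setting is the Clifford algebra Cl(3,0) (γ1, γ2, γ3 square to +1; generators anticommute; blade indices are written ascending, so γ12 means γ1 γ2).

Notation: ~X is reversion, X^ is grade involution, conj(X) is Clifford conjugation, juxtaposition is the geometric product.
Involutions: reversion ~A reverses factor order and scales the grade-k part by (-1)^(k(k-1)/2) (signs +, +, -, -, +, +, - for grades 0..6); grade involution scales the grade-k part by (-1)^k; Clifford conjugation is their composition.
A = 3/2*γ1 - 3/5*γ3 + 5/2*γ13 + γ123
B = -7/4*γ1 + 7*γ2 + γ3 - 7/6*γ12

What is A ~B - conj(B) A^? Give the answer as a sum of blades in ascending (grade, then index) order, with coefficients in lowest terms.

first term: -129/40 + 5/2*γ1 + 7/4*γ2 + 77/24*γ3 + 23/2*γ12 - 131/20*γ13 + 161/30*γ23 - 91/5*γ123
second term: -129/40 + 5/2*γ1 + 7/4*γ2 + 133/24*γ3 - 19/2*γ12 - 149/20*γ13 - 133/15*γ23 + 91/5*γ123
Answer: -7/3*γ3 + 21*γ12 + 9/10*γ13 + 427/30*γ23 - 182/5*γ123


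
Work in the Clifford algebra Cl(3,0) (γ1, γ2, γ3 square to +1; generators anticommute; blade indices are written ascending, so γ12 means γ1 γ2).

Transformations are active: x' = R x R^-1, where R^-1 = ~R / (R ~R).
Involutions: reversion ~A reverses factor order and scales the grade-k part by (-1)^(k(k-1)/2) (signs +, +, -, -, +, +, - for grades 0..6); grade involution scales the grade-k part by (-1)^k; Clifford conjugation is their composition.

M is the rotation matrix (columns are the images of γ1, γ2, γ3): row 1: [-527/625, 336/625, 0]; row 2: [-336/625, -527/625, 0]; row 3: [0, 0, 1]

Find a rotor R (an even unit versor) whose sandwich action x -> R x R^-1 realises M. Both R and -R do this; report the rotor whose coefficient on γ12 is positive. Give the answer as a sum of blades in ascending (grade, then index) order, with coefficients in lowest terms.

Method: write R = a + b12*γ12 + b13*γ13 + b23*γ23 with a^2 + b12^2 + b13^2 + b23^2 = 1 (so R^-1 = ~R). Expanding the columns R e_j ~R gives tr M = 4a^2 - 1 and, from the antisymmetric part, M21 - M12 = -4a*b12, M13 - M31 = 4a*b13, M32 - M23 = -4a*b23.
Here tr M = -429/625, so a^2 = (1 + tr M)/4 = 49/625 and a = ±7/25. Taking a = 7/25: M21 - M12 = -672/625, M13 - M31 = 0, M32 - M23 = 0, giving b12 = 24/25, b13 = 0, b23 = 0, i.e. R = 7/25 + 24/25*γ12.
Its γ12 coefficient is already positive.
Answer: 7/25 + 24/25*γ12. Why the constraint matters: R and -R act identically through the sandwich — M has trace -429/625 either way — so only the sign condition on γ12 picks one of the two preimages.


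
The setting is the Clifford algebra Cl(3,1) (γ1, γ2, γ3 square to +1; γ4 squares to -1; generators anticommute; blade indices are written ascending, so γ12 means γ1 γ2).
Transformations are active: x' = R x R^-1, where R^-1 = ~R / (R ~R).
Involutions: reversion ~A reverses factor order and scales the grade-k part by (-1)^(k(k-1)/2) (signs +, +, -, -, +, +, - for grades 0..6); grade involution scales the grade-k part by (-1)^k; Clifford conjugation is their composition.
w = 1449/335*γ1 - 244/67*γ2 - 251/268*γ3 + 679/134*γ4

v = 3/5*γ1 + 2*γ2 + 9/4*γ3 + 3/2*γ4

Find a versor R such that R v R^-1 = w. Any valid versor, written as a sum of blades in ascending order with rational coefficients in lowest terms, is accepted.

Take R = v + w = 330/67*γ1 - 110/67*γ2 + 88/67*γ3 + 440/67*γ4. Because q(v) = q(w) = 2869/400, conjugation by R sends v exactly to w.
Answer: 330/67*γ1 - 110/67*γ2 + 88/67*γ3 + 440/67*γ4


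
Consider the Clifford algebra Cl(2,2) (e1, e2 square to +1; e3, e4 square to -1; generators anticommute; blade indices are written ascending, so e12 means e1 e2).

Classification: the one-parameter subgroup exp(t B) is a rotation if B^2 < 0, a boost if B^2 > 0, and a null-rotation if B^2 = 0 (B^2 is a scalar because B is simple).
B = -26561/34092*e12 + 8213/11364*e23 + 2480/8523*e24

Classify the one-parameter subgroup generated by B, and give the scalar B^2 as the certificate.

B^2 term by term: the squares give (-26561/34092)^2*(e12)^2 + (8213/11364)^2*(e23)^2 + (2480/8523)^2*(e24)^2 = 705486721/1162264464*(-1) + 67453369/129140496*(+1) + 6150400/72641529*(+1) = 0 (each basis 2-blade squares to minus the product of its generators' squares); cross terms between blades sharing an index anticommute and cancel. So B^2 = 0.
Answer: null-rotation, certificate B^2 = 0. Why this suffices: the scalar 0 survives any versor conjugation, so its sign alone determines the class however B is presented.


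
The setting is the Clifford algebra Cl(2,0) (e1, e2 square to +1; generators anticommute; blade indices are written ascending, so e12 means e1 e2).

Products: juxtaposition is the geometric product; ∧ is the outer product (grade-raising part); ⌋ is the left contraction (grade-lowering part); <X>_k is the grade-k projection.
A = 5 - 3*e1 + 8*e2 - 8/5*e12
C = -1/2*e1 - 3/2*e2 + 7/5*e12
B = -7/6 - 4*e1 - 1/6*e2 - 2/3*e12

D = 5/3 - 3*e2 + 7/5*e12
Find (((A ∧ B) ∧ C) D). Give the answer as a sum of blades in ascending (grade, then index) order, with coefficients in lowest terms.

step 1: -35/6 - 33/2*e1 - 61/6*e2 + 931/30*e12
step 2: 35/12*e1 + 35/4*e2 + 23/2*e12
step 3: -847/20 - 377/9*e1 + 56/3*e2 + 125/12*e12
Answer: -847/20 - 377/9*e1 + 56/3*e2 + 125/12*e12


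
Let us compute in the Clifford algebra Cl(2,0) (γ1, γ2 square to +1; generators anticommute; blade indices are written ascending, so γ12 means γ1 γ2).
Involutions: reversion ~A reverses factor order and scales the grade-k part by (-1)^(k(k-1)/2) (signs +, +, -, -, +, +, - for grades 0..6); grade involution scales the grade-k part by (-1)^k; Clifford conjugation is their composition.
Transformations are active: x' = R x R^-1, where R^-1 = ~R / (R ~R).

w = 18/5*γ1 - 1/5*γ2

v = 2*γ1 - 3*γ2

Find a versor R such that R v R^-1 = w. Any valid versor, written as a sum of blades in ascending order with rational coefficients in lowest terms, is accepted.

The midline construction: v and w both square to 13, so reflecting in their sum 28/5*γ1 - 16/5*γ2 exchanges them.
Answer: 28/5*γ1 - 16/5*γ2


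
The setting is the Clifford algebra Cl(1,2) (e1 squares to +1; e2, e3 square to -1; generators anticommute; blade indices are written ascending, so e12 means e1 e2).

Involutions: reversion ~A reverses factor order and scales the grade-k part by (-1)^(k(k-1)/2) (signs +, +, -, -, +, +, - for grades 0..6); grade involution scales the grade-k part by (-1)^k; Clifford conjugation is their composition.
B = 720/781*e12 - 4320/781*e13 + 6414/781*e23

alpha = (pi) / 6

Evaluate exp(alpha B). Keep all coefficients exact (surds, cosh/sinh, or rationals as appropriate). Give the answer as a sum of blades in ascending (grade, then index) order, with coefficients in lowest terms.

B^2 term by term: the squares give (720/781)^2*(e12)^2 + (-4320/781)^2*(e13)^2 + (6414/781)^2*(e23)^2 = 518400/609961*(+1) + 18662400/609961*(+1) + 41139396/609961*(-1) = -36 (each basis 2-blade squares to minus the product of its generators' squares); cross terms between blades sharing an index anticommute and cancel. So B^2 = -36.
B^2 = -36 — the series telescopes trigonometrically here: l = 6, alpha*l = pi, so exp(alpha B) = cos(pi) + (sin(pi)/6)*B = -1 + (0)*B.
Answer: -1


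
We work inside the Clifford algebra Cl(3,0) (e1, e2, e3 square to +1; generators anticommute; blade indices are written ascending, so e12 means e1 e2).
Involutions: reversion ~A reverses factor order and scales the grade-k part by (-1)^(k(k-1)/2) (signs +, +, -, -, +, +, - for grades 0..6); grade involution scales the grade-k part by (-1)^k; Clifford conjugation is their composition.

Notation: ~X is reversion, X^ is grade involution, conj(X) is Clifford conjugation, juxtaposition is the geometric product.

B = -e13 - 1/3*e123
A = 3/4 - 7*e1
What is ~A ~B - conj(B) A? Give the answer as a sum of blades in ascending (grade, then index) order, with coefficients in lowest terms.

first term: -7*e3 + 3/4*e13 - 7/3*e23 + 1/4*e123
second term: 7*e3 + 3/4*e13 + 7/3*e23 - 1/4*e123
Answer: -14*e3 - 14/3*e23 + 1/2*e123


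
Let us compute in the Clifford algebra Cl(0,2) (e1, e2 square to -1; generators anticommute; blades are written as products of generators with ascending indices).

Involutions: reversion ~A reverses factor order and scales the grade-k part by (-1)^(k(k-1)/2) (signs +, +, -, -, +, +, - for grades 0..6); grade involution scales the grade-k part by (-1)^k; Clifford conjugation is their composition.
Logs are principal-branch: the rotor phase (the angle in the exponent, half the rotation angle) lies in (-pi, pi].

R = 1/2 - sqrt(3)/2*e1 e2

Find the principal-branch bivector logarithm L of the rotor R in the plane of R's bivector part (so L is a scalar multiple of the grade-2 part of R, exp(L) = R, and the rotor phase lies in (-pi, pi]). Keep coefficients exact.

The scalar part of R is 1/2, which pins the rotor phase on the principal branch; dividing the bivector part by the sine of that phase recovers the unit plane, and L is the phase times that plane.
Concretely: cos(phase) = 1/2 gives phase = ±pi/3, and since phase/sin(phase) is even the sign is immaterial: L = (phase/sin(phase)) * <R>_2 = (2*sqrt(3)*pi/9) * <R>_2.
Answer: -pi/3*e1 e2


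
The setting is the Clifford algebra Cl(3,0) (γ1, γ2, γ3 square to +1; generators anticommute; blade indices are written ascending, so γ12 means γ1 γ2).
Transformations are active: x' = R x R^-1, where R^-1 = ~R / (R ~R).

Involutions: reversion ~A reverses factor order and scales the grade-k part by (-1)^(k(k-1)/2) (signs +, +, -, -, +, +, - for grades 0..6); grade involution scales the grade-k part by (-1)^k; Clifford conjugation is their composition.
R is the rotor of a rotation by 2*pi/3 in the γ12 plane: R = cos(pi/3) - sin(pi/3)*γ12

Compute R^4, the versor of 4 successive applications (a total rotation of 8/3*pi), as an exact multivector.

Half-angle bookkeeping: 4 applications in γ12 add up to rotor phase 4*pi/3 = 4*pi/3, so R^4 = cos(4*pi/3) - sin(4*pi/3)*γ12.
cos(4*pi/3) = -1/2 and sin(4*pi/3) = -sqrt(3)/2, so R^4 = -1/2 + sqrt(3)/2*γ12. The net rotation is 2/3*pi (after discarding 1 full turn, each of which contributes a factor -1 to the rotor); the rotor keeps the half-angle phase exactly.
Answer: -1/2 + sqrt(3)/2*γ12


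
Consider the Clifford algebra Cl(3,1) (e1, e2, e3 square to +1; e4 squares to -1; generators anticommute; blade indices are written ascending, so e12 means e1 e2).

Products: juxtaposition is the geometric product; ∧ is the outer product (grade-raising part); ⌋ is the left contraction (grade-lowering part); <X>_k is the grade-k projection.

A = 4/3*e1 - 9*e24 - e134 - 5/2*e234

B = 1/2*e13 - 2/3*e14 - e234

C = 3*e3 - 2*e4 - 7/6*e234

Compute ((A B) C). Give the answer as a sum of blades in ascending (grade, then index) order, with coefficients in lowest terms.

step 1: 5/2 - 9*e3 - 7/18*e4 - 5*e12 + 5/3*e123 - 5/4*e124 + 19/6*e1234
step 2: -250/9 - 133/36*e1 + 15/2*e3 - 5*e4 + 5/2*e12 - 35/24*e13 + 35/18*e14 - 49/108*e23 - 21/2*e24 + 115/6*e34 - 26/3*e123 + 1/2*e124 + 35/6*e134 - 35/12*e234 + 5/12*e1234
Answer: -250/9 - 133/36*e1 + 15/2*e3 - 5*e4 + 5/2*e12 - 35/24*e13 + 35/18*e14 - 49/108*e23 - 21/2*e24 + 115/6*e34 - 26/3*e123 + 1/2*e124 + 35/6*e134 - 35/12*e234 + 5/12*e1234


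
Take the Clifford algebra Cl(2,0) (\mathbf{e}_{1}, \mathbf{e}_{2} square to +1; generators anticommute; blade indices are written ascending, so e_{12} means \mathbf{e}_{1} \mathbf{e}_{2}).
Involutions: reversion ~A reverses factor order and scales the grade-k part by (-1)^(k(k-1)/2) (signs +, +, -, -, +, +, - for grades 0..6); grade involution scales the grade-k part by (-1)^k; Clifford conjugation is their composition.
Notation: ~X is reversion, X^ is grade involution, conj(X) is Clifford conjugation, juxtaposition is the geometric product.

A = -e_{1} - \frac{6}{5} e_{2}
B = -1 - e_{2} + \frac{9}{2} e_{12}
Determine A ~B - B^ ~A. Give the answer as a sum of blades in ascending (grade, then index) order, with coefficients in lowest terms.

first term: \frac{6}{5} - \frac{22}{5} e_{1} + \frac{57}{10} e_{2} + e_{12}
second term: -\frac{6}{5} - \frac{22}{5} e_{1} + \frac{57}{10} e_{2} + e_{12}
Answer: \frac{12}{5}


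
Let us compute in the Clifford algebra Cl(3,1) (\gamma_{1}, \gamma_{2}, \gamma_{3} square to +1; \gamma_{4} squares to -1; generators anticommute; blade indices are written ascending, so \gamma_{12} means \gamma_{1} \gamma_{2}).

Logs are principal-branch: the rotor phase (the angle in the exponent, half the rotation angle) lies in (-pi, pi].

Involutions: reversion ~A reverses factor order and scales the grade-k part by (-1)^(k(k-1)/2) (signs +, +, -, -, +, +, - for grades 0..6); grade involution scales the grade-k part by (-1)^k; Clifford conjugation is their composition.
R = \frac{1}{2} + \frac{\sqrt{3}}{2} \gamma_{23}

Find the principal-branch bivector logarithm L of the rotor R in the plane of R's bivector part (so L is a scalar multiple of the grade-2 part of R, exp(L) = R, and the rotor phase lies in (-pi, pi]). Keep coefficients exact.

The scalar part of R is \frac{1}{2}, which fixes the principal-branch rotor phase; the unit plane is then the bivector part divided by the sine of that phase, and L is that plane scaled by the phase.
Concretely: cos(phase) = \frac{1}{2} gives phase = ±\frac{\pi}{3}, and since phase/sin(phase) is even the sign is immaterial: L = (phase/sin(phase)) * <R>_2 = (\frac{2 \sqrt{3} \pi}{9}) * <R>_2.
Answer: \frac{\pi}{3} \gamma_{23}


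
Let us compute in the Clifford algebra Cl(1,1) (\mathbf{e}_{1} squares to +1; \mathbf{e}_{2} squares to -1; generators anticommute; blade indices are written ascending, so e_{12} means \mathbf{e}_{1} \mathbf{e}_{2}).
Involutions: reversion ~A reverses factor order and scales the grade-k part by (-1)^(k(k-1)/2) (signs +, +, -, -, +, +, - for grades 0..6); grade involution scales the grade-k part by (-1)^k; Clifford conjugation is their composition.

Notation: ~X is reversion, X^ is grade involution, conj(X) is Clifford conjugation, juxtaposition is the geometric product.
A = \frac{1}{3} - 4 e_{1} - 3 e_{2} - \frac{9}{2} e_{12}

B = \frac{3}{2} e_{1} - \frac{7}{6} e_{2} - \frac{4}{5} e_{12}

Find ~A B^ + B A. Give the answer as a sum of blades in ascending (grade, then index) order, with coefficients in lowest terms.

first term: \frac{59}{10} - \frac{67}{20} e_{1} + \frac{1861}{180} e_{2} - \frac{283}{30} e_{12}
second term: -\frac{59}{10} + \frac{67}{20} e_{1} - \frac{1861}{180} e_{2} - \frac{283}{30} e_{12}
Answer: -\frac{283}{15} e_{12}


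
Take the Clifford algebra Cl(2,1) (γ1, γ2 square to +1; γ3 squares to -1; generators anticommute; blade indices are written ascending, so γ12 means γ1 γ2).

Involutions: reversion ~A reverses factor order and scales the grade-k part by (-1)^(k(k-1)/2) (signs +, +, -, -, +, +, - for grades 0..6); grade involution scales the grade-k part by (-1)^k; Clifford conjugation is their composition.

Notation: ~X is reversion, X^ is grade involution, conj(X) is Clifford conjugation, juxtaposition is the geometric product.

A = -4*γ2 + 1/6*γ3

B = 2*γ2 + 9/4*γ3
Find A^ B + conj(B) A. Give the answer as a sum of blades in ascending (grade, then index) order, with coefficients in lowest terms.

first term: 67/8 + 28/3*γ23
second term: 67/8 - 28/3*γ23
Answer: 67/4


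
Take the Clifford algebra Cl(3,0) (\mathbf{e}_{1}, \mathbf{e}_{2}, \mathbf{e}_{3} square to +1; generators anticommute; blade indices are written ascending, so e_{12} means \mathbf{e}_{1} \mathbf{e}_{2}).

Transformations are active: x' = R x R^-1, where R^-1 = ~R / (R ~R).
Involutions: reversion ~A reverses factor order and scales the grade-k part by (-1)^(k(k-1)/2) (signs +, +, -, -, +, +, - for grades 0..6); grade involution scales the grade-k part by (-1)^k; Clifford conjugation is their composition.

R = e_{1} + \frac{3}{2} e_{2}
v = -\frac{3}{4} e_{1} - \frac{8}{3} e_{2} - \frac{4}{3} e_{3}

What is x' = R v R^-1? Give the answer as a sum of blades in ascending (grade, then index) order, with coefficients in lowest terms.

~R = e_{1} + \frac{3}{2} e_{2}, and R ~R = \frac{13}{4}, so R^-1 = ~R / (\frac{13}{4}).
R v = -\frac{19}{4} - \frac{37}{24} e_{12} - \frac{4}{3} e_{13} - 2 e_{23}
Answer: -\frac{113}{52} e_{1} - \frac{67}{39} e_{2} + \frac{4}{3} e_{3}


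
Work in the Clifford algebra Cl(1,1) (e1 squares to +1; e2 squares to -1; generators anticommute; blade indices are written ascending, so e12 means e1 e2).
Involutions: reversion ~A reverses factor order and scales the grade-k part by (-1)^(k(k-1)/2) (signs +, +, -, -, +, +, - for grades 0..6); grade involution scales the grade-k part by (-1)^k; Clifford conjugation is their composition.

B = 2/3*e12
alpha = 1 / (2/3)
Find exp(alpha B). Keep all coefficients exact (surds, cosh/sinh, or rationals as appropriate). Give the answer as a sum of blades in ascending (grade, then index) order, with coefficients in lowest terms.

B^2 = (2/3)^2*(e12)^2 = 4/9*(+1) = 4/9 (a basis 2-blade squares to minus the product of its generators' squares).
B^2 = 4/9 — a positive square means the series sums to a boost: l = 2/3, alpha*l = 1, so exp(alpha B) = cosh(1) + (sinh(1)/(2/3))*B = cosh(1) + (3*sinh(1)/2)*B.
Answer: cosh(1) + sinh(1)*e12


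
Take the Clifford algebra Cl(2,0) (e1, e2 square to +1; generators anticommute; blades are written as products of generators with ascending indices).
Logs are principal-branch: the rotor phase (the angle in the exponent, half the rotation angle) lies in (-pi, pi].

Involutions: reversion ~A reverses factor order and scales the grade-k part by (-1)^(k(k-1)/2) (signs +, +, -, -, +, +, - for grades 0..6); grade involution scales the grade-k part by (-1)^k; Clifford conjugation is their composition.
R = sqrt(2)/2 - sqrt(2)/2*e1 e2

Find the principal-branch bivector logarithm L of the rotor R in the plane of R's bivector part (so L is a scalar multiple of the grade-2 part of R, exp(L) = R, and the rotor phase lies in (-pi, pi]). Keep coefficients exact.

The scalar part of R is sqrt(2)/2, and that scalar determines the rotor phase on the principal branch; recovering the unit plane as bivector-part over sine of the phase gives L = phase * plane.
Concretely: cos(phase) = sqrt(2)/2 gives phase = ±pi/4, and since phase/sin(phase) is even the sign is immaterial: L = (phase/sin(phase)) * <R>_2 = (sqrt(2)*pi/4) * <R>_2.
Answer: -pi/4*e1 e2


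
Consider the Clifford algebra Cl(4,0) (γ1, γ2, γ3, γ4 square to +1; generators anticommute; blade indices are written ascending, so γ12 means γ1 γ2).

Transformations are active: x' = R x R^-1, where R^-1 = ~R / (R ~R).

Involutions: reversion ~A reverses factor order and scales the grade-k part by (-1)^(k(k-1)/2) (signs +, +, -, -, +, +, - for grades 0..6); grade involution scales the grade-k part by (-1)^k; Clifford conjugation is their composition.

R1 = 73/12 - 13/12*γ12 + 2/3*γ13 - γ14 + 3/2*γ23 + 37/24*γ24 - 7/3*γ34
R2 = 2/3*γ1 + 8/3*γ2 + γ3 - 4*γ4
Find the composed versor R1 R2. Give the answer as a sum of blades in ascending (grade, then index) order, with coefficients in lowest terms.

Distribute over the terms of R2 (each basis-blade product reordered to ascending indices, repeated generators contracted through their squares):
R1 (2/3*γ1) = 73/18*γ1 + 13/18*γ2 - 4/9*γ3 + 2/3*γ4 + γ123 + 37/36*γ124 - 14/9*γ134
R1 (8/3*γ2) = -26/9*γ1 + 146/9*γ2 - 4*γ3 - 37/9*γ4 - 16/9*γ123 + 8/3*γ124 - 56/9*γ234
R1 (γ3) = 2/3*γ1 + 3/2*γ2 + 73/12*γ3 + 7/3*γ4 - 13/12*γ123 + γ134 - 37/24*γ234
R1 (-4*γ4) = 4*γ1 - 37/6*γ2 + 28/3*γ3 - 73/3*γ4 + 13/3*γ124 - 8/3*γ134 - 6*γ234
Summing the partial products and collecting blades:
Answer: 35/6*γ1 + 221/18*γ2 + 395/36*γ3 - 229/9*γ4 - 67/36*γ123 + 289/36*γ124 - 29/9*γ134 - 991/72*γ234


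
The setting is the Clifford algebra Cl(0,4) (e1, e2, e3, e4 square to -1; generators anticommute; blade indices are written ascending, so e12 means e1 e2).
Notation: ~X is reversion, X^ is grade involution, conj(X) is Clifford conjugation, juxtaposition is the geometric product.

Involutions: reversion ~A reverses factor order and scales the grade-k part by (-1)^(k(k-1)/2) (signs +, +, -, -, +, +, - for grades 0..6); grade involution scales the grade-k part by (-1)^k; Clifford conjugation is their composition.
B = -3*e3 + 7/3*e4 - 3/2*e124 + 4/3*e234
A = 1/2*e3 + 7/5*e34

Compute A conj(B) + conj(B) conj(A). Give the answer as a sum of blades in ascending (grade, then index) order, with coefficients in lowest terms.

first term: -3/2 - 28/15*e2 + 49/15*e3 + 21/5*e4 + 2/3*e24 - 7/6*e34 + 21/10*e123 - 3/4*e1234
second term: 3/2 + 28/15*e2 + 49/15*e3 + 21/5*e4 - 2/3*e24 - 7/6*e34 + 21/10*e123 - 3/4*e1234
Answer: 98/15*e3 + 42/5*e4 - 7/3*e34 + 21/5*e123 - 3/2*e1234


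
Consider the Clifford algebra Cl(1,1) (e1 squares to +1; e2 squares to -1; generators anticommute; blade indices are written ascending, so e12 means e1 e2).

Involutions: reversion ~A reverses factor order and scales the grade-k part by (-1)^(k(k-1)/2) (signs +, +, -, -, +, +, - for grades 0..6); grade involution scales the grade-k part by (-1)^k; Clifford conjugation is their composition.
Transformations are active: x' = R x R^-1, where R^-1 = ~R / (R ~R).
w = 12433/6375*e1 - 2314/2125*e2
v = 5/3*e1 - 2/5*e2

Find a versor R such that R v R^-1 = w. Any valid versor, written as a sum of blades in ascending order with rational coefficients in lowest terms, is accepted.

R = v + w = 7686/2125*e1 - 3164/2125*e2 works: the equal norms (589/225) guarantee its sandwich swaps v into w.
Answer: 7686/2125*e1 - 3164/2125*e2


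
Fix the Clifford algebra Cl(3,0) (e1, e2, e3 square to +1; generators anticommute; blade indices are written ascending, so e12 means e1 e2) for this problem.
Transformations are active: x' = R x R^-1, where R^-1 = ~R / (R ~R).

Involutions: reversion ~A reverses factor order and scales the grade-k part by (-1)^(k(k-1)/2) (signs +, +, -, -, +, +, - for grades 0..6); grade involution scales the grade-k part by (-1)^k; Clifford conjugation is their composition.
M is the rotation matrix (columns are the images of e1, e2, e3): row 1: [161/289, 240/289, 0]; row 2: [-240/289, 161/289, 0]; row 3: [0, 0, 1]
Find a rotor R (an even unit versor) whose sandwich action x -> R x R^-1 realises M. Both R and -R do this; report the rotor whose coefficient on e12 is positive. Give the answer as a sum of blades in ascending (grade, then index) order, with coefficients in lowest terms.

Method: write R = a + b12*e12 + b13*e13 + b23*e23 with a^2 + b12^2 + b13^2 + b23^2 = 1 (so R^-1 = ~R). Expanding the columns R e_j ~R gives tr M = 4a^2 - 1 and, from the antisymmetric part, M21 - M12 = -4a*b12, M13 - M31 = 4a*b13, M32 - M23 = -4a*b23.
Here tr M = 611/289, so a^2 = (1 + tr M)/4 = 225/289 and a = ±15/17. Taking a = 15/17: M21 - M12 = -480/289, M13 - M31 = 0, M32 - M23 = 0, giving b12 = 8/17, b13 = 0, b23 = 0, i.e. R = 15/17 + 8/17*e12.
Its e12 coefficient is already positive.
Answer: 15/17 + 8/17*e12. Note: both R and -R realise this M (trace 611/289); the covering map identifies them, and the e12-coefficient sign is the tie-breaker.


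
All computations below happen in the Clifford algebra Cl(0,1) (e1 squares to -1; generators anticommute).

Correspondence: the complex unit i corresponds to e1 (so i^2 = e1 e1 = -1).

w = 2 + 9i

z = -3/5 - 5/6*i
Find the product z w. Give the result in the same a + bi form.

In blades: z = -3/5 - 5/6*e1, w = 2 + 9*e1.
Distribute z over w term by term (generator squares from the signature, products reordered to ascending indices): (-3/5)*w = -6/5 - 27/5*e1; (-5/6*e1)*w = 15/2 - 5/3*e1.
Sum: 63/10 - 106/15*e1; translating back through the correspondence:
Answer: 63/10 - 106/15*i


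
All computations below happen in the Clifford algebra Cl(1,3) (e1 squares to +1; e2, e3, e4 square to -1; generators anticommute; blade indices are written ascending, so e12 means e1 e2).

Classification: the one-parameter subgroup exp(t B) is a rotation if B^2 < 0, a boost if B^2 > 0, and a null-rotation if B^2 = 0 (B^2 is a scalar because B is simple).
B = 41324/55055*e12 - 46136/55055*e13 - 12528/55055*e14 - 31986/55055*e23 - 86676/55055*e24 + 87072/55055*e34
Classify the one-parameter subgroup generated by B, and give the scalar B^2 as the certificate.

B^2 term by term: the squares give (41324/55055)^2*(e12)^2 + (-46136/55055)^2*(e13)^2 + (-12528/55055)^2*(e14)^2 + (-31986/55055)^2*(e23)^2 + (-86676/55055)^2*(e24)^2 + (87072/55055)^2*(e34)^2 = 1707672976/3031053025*(+1) + 2128530496/3031053025*(+1) + 156950784/3031053025*(+1) + 1023104196/3031053025*(-1) + 7512728976/3031053025*(-1) + 7581533184/3031053025*(-1) = -4 (each basis 2-blade squares to minus the product of its generators' squares); cross terms between blades sharing an index anticommute and cancel; the commuting (index-disjoint) pairs give grade-4 terms 2*c*c'*(blade product), which cancel blade by blade — e1234: 7196326656/3031053025 - 7997767872/3031053025 + 801441216/3031053025 = 0 — confirming B is simple. So B^2 = -4.
Answer: rotation, certificate B^2 = -4. The scalar -4 is the complete invariant here: its sign names the subgroup type.


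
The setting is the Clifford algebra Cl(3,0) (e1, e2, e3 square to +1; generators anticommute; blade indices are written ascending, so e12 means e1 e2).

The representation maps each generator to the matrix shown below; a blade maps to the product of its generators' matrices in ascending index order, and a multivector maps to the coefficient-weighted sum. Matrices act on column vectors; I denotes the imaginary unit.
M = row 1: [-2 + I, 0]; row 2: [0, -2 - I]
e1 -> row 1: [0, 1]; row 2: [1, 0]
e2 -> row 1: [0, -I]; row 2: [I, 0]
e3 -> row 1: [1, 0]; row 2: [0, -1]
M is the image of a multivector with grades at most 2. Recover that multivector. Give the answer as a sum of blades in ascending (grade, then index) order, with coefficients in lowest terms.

Method: 1, rho(e1), rho(e2), rho(e3) form a trace-orthogonal basis of the 2x2 complex matrices (tr(X Y) = 2 if X = Y, else 0), so M = m0*1 + m1*rho(e1) + m2*rho(e2) + m3*rho(e3) with m0 = tr(M)/2 = -2, m1 = tr(M rho(e1))/2 = 0, m2 = tr(M rho(e2))/2 = 0, m3 = tr(M rho(e3))/2 = I.
Multiplying table entries, the bivector images are rho(e12) = I*rho(e3), rho(e13) = -I*rho(e2), rho(e23) = I*rho(e1); with real blade coefficients the real parts of m0..m3 are the coefficients of 1, e1, e2, e3 and the imaginary parts give the bivectors (e23: Im m1, e13: -Im m2, e12: Im m3).
Answer: -2 + e12


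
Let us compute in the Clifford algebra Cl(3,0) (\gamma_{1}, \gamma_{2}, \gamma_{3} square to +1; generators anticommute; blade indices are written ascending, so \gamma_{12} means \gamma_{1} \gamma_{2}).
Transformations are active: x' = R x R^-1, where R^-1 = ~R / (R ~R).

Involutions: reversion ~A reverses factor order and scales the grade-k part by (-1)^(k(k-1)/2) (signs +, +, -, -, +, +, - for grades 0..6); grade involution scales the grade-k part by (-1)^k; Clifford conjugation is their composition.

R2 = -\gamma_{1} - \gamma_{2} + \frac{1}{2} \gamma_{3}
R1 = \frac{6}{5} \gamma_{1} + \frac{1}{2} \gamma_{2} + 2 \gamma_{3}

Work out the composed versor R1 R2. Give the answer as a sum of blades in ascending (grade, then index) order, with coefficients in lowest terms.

Distribute over the terms of R1 (each basis-blade product reordered to ascending indices, repeated generators contracted through their squares):
(\frac{6}{5} \gamma_{1}) R2 = -\frac{6}{5} - \frac{6}{5} \gamma_{12} + \frac{3}{5} \gamma_{13}
(\frac{1}{2} \gamma_{2}) R2 = -\frac{1}{2} + \frac{1}{2} \gamma_{12} + \frac{1}{4} \gamma_{23}
(2 \gamma_{3}) R2 = 1 + 2 \gamma_{13} + 2 \gamma_{23}
Summing the partial products and collecting blades:
Answer: -\frac{7}{10} - \frac{7}{10} \gamma_{12} + \frac{13}{5} \gamma_{13} + \frac{9}{4} \gamma_{23}


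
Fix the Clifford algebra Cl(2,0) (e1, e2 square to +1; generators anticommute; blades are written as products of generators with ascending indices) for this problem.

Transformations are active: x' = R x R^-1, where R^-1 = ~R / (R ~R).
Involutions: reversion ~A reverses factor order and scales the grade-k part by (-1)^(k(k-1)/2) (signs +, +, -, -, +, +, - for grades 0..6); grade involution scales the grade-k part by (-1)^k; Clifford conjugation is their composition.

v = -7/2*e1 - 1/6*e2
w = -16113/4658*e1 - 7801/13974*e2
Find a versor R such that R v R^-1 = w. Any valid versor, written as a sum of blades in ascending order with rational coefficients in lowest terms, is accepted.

R = v + w = -16208/2329*e1 - 5065/6987*e2 works: the equal norms (221/18) guarantee its sandwich swaps v into w.
Answer: -16208/2329*e1 - 5065/6987*e2


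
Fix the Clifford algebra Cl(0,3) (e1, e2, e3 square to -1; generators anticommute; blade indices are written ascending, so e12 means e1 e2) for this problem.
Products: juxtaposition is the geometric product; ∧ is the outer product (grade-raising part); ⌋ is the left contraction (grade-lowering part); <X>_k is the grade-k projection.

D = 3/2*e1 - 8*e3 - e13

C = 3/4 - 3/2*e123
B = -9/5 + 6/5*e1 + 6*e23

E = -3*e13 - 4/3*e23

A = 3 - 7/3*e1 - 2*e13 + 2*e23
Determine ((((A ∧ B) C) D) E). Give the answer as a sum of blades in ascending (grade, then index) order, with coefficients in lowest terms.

step 1: -27/5 + 39/5*e1 + 18/5*e13 + 72/5*e23 - 58/5*e123
step 2: 267/20 + 549/20*e1 - 27/5*e2 + 27/10*e13 + 45/2*e23 - 3/5*e123
step 3: -1539/40 + 333/8*e1 + 903/5*e2 - 753/10*e3 + 129/5*e12 - 4659/20*e13 + 441/10*e23 + 567/20*e123
step 4: -12801/20 + 2637/10*e1 + 307/20*e2 + 14627/40*e3 + 4429/10*e12 + 5993/40*e13 - 261/10*e23 + 4863/10*e123
Answer: -12801/20 + 2637/10*e1 + 307/20*e2 + 14627/40*e3 + 4429/10*e12 + 5993/40*e13 - 261/10*e23 + 4863/10*e123


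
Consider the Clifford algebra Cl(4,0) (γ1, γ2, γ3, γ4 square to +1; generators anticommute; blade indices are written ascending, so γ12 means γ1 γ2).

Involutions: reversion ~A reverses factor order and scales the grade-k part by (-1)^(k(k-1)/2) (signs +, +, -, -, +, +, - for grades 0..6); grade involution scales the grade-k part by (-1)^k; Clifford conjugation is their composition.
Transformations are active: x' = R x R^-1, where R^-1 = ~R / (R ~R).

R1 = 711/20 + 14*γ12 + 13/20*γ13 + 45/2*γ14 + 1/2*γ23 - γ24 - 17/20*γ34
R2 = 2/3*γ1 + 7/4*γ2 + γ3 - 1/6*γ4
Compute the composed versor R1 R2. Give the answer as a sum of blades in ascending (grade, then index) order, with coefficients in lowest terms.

Distribute over the terms of R2 (each basis-blade product reordered to ascending indices, repeated generators contracted through their squares):
R1 (2/3*γ1) = 237/10*γ1 - 28/3*γ2 - 13/30*γ3 - 15*γ4 + 1/3*γ123 - 2/3*γ124 - 17/30*γ134
R1 (7/4*γ2) = 49/2*γ1 + 4977/80*γ2 - 7/8*γ3 + 7/4*γ4 - 91/80*γ123 - 315/8*γ124 - 119/80*γ234
R1 (γ3) = 13/20*γ1 + 1/2*γ2 + 711/20*γ3 + 17/20*γ4 + 14*γ123 - 45/2*γ134 + γ234
R1 (-1/6*γ4) = -15/4*γ1 + 1/6*γ2 + 17/120*γ3 - 237/40*γ4 - 7/3*γ124 - 13/120*γ134 - 1/12*γ234
Summing the partial products and collecting blades:
Answer: 451/10*γ1 + 12851/240*γ2 + 2063/60*γ3 - 733/40*γ4 + 3167/240*γ123 - 339/8*γ124 - 927/40*γ134 - 137/240*γ234


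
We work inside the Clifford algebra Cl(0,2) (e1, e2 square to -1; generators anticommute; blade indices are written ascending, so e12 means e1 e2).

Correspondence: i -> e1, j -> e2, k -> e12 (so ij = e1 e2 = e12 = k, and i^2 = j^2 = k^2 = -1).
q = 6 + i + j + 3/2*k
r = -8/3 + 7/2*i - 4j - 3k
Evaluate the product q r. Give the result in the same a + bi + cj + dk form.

In blades: q = 6 + e1 + e2 + 3/2*e12, r = -8/3 + 7/2*e1 - 4*e2 - 3*e12.
Distribute q over r term by term (generator squares from the signature, products reordered to ascending indices): (6)*r = -16 + 21*e1 - 24*e2 - 18*e12; (e1)*r = -7/2 - 8/3*e1 + 3*e2 - 4*e12; (e2)*r = 4 - 3*e1 - 8/3*e2 - 7/2*e12; (3/2*e12)*r = 9/2 + 6*e1 + 21/4*e2 - 4*e12.
Sum: -11 + 64/3*e1 - 221/12*e2 - 59/2*e12; translating back through the correspondence:
Answer: -11 + 64/3*i - 221/12*j - 59/2*k
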